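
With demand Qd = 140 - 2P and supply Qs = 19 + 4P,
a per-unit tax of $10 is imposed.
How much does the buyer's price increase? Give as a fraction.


With a per-unit tax, the buyer's price increase depends on relative slopes.
Supply slope: d = 4, Demand slope: b = 2
Buyer's price increase = d * tax / (b + d)
= 4 * 10 / (2 + 4)
= 40 / 6 = 20/3

20/3


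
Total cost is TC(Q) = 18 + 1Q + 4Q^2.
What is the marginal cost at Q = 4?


MC = dTC/dQ = 1 + 2*4*Q
At Q = 4:
MC = 1 + 8*4
MC = 1 + 32 = 33

33


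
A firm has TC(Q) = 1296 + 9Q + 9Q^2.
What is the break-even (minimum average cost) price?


AC(Q) = 1296/Q + 9 + 9Q
To minimize: dAC/dQ = -1296/Q^2 + 9 = 0
Q^2 = 1296/9 = 144
Q* = 12
Min AC = 1296/12 + 9 + 9*12
Min AC = 108 + 9 + 108 = 225

225


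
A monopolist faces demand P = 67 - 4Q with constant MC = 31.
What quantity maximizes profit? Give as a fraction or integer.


TR = P*Q = (67 - 4Q)Q = 67Q - 4Q^2
MR = dTR/dQ = 67 - 8Q
Set MR = MC:
67 - 8Q = 31
36 = 8Q
Q* = 36/8 = 9/2

9/2


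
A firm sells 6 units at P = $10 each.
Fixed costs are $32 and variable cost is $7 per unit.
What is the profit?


Total Revenue = P * Q = 10 * 6 = $60
Total Cost = FC + VC*Q = 32 + 7*6 = $74
Profit = TR - TC = 60 - 74 = $-14

$-14


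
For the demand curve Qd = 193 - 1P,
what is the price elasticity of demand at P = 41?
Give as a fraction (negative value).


dQ/dP = -1
At P = 41: Q = 193 - 1*41 = 152
E = (dQ/dP)(P/Q) = (-1)(41/152) = -41/152

-41/152


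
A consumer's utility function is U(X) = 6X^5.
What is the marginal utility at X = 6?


MU = dU/dX = 6*5*X^(5-1)
MU = 30*X^4
At X = 6:
MU = 30 * 6^4
MU = 30 * 1296 = 38880

38880


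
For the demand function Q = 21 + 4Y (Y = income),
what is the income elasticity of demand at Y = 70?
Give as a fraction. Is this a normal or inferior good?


dQ/dY = 4
At Y = 70: Q = 21 + 4*70 = 301
Ey = (dQ/dY)(Y/Q) = 4 * 70 / 301 = 40/43
Since Ey > 0, this is a normal good.

40/43 (normal good)


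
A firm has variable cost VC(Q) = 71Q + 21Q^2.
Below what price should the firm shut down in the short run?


AVC(Q) = VC(Q)/Q = 71 + 21Q
AVC is increasing in Q, so minimum AVC is at Q -> 0+.
Min AVC = 71
The firm should shut down if P < 71.

71


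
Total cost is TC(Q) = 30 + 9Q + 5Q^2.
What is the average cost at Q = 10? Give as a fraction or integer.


TC(10) = 30 + 9*10 + 5*10^2
TC(10) = 30 + 90 + 500 = 620
AC = TC/Q = 620/10 = 62

62


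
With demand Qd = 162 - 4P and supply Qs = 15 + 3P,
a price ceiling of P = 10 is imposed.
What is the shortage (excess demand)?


At P = 10:
Qd = 162 - 4*10 = 122
Qs = 15 + 3*10 = 45
Shortage = Qd - Qs = 122 - 45 = 77

77


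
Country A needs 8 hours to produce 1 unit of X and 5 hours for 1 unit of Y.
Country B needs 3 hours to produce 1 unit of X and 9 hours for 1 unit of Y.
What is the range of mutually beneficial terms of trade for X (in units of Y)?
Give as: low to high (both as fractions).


Opportunity cost of X for Country A = hours_X / hours_Y = 8/5 = 8/5 units of Y
Opportunity cost of X for Country B = hours_X / hours_Y = 3/9 = 1/3 units of Y
Terms of trade must be between the two opportunity costs.
Range: 1/3 to 8/5

1/3 to 8/5


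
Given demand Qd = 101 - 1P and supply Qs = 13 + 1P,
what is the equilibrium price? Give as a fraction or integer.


At equilibrium, Qd = Qs.
101 - 1P = 13 + 1P
101 - 13 = 1P + 1P
88 = 2P
P* = 88/2 = 44

44


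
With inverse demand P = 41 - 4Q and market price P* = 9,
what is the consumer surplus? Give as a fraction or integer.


Maximum willingness to pay (at Q=0): P_max = 41
Quantity demanded at P* = 9:
Q* = (41 - 9)/4 = 8
CS = (1/2) * Q* * (P_max - P*)
CS = (1/2) * 8 * (41 - 9)
CS = (1/2) * 8 * 32 = 128

128


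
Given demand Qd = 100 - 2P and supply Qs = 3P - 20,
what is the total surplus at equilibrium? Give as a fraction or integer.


Find equilibrium: 100 - 2P = 3P - 20
100 + 20 = 5P
P* = 120/5 = 24
Q* = 3*24 - 20 = 52
Inverse demand: P = 50 - Q/2, so P_max = 50
Inverse supply: P = 20/3 + Q/3, so P_min = 20/3
CS = (1/2) * 52 * (50 - 24) = 676
PS = (1/2) * 52 * (24 - 20/3) = 1352/3
TS = CS + PS = 676 + 1352/3 = 3380/3

3380/3


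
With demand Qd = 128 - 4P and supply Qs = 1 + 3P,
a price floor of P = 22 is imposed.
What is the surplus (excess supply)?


At P = 22:
Qd = 128 - 4*22 = 40
Qs = 1 + 3*22 = 67
Surplus = Qs - Qd = 67 - 40 = 27

27


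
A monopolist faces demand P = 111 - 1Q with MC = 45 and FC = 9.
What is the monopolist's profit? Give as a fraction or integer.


MR = MC: 111 - 2Q = 45
Q* = 33
P* = 111 - 1*33 = 78
Profit = (P* - MC)*Q* - FC
= (78 - 45)*33 - 9
= 33*33 - 9
= 1089 - 9 = 1080

1080


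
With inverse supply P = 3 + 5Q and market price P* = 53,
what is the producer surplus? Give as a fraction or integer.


Minimum supply price (at Q=0): P_min = 3
Quantity supplied at P* = 53:
Q* = (53 - 3)/5 = 10
PS = (1/2) * Q* * (P* - P_min)
PS = (1/2) * 10 * (53 - 3)
PS = (1/2) * 10 * 50 = 250

250


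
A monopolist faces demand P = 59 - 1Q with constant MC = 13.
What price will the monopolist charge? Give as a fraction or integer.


MR = 59 - 2Q
Set MR = MC: 59 - 2Q = 13
Q* = 23
Substitute into demand:
P* = 59 - 1*23 = 36

36


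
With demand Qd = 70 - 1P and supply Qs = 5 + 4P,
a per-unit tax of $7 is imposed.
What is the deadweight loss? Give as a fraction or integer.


Pre-tax equilibrium quantity: Q* = 57
Post-tax equilibrium quantity: Q_tax = 257/5
Reduction in quantity: Q* - Q_tax = 28/5
DWL = (1/2) * tax * (Q* - Q_tax)
DWL = (1/2) * 7 * 28/5 = 98/5

98/5


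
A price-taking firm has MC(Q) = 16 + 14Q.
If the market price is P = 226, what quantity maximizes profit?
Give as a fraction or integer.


In perfect competition, profit is maximized where P = MC.
226 = 16 + 14Q
210 = 14Q
Q* = 210/14 = 15

15


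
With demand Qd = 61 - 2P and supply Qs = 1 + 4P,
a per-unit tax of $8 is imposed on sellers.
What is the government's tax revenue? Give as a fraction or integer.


With tax on sellers, new supply: Qs' = 1 + 4(P - 8)
= 4P - 31
New equilibrium quantity:
Q_new = 91/3
Tax revenue = tax * Q_new = 8 * 91/3 = 728/3

728/3


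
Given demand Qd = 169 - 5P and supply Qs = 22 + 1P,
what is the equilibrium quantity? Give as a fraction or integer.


First find equilibrium price:
169 - 5P = 22 + 1P
P* = 147/6 = 49/2
Then substitute into demand:
Q* = 169 - 5 * 49/2 = 93/2

93/2


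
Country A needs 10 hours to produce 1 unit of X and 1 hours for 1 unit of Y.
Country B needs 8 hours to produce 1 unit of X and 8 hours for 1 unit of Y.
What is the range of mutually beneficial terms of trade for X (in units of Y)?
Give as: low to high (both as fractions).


Opportunity cost of X for Country A = hours_X / hours_Y = 10/1 = 10 units of Y
Opportunity cost of X for Country B = hours_X / hours_Y = 8/8 = 1 units of Y
Terms of trade must be between the two opportunity costs.
Range: 1 to 10

1 to 10


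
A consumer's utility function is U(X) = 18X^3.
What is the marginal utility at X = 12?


MU = dU/dX = 18*3*X^(3-1)
MU = 54*X^2
At X = 12:
MU = 54 * 12^2
MU = 54 * 144 = 7776

7776


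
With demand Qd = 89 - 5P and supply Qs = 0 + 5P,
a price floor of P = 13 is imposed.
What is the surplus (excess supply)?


At P = 13:
Qd = 89 - 5*13 = 24
Qs = 0 + 5*13 = 65
Surplus = Qs - Qd = 65 - 24 = 41

41


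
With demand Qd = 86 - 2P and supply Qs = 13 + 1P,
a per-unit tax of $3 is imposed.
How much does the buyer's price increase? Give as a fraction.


With a per-unit tax, the buyer's price increase depends on relative slopes.
Supply slope: d = 1, Demand slope: b = 2
Buyer's price increase = d * tax / (b + d)
= 1 * 3 / (2 + 1)
= 3 / 3 = 1

1


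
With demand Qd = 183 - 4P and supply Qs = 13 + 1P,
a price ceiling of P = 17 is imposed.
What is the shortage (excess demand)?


At P = 17:
Qd = 183 - 4*17 = 115
Qs = 13 + 1*17 = 30
Shortage = Qd - Qs = 115 - 30 = 85

85


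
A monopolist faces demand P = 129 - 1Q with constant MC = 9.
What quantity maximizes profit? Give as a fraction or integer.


TR = P*Q = (129 - 1Q)Q = 129Q - 1Q^2
MR = dTR/dQ = 129 - 2Q
Set MR = MC:
129 - 2Q = 9
120 = 2Q
Q* = 120/2 = 60

60


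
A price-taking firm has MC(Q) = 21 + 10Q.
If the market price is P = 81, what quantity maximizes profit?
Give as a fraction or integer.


In perfect competition, profit is maximized where P = MC.
81 = 21 + 10Q
60 = 10Q
Q* = 60/10 = 6

6


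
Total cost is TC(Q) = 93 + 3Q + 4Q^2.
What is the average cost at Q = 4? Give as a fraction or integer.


TC(4) = 93 + 3*4 + 4*4^2
TC(4) = 93 + 12 + 64 = 169
AC = TC/Q = 169/4 = 169/4

169/4


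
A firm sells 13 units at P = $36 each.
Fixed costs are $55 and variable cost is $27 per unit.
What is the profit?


Total Revenue = P * Q = 36 * 13 = $468
Total Cost = FC + VC*Q = 55 + 27*13 = $406
Profit = TR - TC = 468 - 406 = $62

$62


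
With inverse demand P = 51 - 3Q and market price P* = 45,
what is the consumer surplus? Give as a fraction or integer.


Maximum willingness to pay (at Q=0): P_max = 51
Quantity demanded at P* = 45:
Q* = (51 - 45)/3 = 2
CS = (1/2) * Q* * (P_max - P*)
CS = (1/2) * 2 * (51 - 45)
CS = (1/2) * 2 * 6 = 6

6


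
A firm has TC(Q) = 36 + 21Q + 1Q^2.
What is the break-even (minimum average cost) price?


AC(Q) = 36/Q + 21 + 1Q
To minimize: dAC/dQ = -36/Q^2 + 1 = 0
Q^2 = 36/1 = 36
Q* = 6
Min AC = 36/6 + 21 + 1*6
Min AC = 6 + 21 + 6 = 33

33


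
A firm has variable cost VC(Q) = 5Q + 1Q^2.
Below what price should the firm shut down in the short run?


AVC(Q) = VC(Q)/Q = 5 + 1Q
AVC is increasing in Q, so minimum AVC is at Q -> 0+.
Min AVC = 5
The firm should shut down if P < 5.

5


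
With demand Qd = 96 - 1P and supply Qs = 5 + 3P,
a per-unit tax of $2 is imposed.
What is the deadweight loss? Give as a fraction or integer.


Pre-tax equilibrium quantity: Q* = 293/4
Post-tax equilibrium quantity: Q_tax = 287/4
Reduction in quantity: Q* - Q_tax = 3/2
DWL = (1/2) * tax * (Q* - Q_tax)
DWL = (1/2) * 2 * 3/2 = 3/2

3/2


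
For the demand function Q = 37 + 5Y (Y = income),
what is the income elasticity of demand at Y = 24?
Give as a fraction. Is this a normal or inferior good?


dQ/dY = 5
At Y = 24: Q = 37 + 5*24 = 157
Ey = (dQ/dY)(Y/Q) = 5 * 24 / 157 = 120/157
Since Ey > 0, this is a normal good.

120/157 (normal good)


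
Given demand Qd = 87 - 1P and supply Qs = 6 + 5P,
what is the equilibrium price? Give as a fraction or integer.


At equilibrium, Qd = Qs.
87 - 1P = 6 + 5P
87 - 6 = 1P + 5P
81 = 6P
P* = 81/6 = 27/2

27/2


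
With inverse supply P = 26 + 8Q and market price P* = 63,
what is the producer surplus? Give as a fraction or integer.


Minimum supply price (at Q=0): P_min = 26
Quantity supplied at P* = 63:
Q* = (63 - 26)/8 = 37/8
PS = (1/2) * Q* * (P* - P_min)
PS = (1/2) * 37/8 * (63 - 26)
PS = (1/2) * 37/8 * 37 = 1369/16

1369/16


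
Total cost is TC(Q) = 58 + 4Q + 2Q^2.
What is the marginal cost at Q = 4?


MC = dTC/dQ = 4 + 2*2*Q
At Q = 4:
MC = 4 + 4*4
MC = 4 + 16 = 20

20


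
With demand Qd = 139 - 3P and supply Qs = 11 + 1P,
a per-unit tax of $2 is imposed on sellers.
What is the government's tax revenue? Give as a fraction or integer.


With tax on sellers, new supply: Qs' = 11 + 1(P - 2)
= 9 + 1P
New equilibrium quantity:
Q_new = 83/2
Tax revenue = tax * Q_new = 2 * 83/2 = 83

83


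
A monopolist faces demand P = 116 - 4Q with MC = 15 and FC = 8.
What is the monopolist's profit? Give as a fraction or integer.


MR = MC: 116 - 8Q = 15
Q* = 101/8
P* = 116 - 4*101/8 = 131/2
Profit = (P* - MC)*Q* - FC
= (131/2 - 15)*101/8 - 8
= 101/2*101/8 - 8
= 10201/16 - 8 = 10073/16

10073/16


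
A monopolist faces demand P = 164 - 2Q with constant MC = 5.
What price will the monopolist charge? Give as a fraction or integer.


MR = 164 - 4Q
Set MR = MC: 164 - 4Q = 5
Q* = 159/4
Substitute into demand:
P* = 164 - 2*159/4 = 169/2

169/2


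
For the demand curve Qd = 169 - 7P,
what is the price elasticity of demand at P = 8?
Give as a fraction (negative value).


dQ/dP = -7
At P = 8: Q = 169 - 7*8 = 113
E = (dQ/dP)(P/Q) = (-7)(8/113) = -56/113

-56/113


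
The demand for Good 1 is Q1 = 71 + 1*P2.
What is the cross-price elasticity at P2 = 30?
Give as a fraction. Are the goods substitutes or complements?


dQ1/dP2 = 1
At P2 = 30: Q1 = 71 + 1*30 = 101
Exy = (dQ1/dP2)(P2/Q1) = 1 * 30 / 101 = 30/101
Since Exy > 0, the goods are substitutes.

30/101 (substitutes)


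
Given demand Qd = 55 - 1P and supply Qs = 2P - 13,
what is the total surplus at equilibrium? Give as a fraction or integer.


Find equilibrium: 55 - 1P = 2P - 13
55 + 13 = 3P
P* = 68/3 = 68/3
Q* = 2*68/3 - 13 = 97/3
Inverse demand: P = 55 - Q/1, so P_max = 55
Inverse supply: P = 13/2 + Q/2, so P_min = 13/2
CS = (1/2) * 97/3 * (55 - 68/3) = 9409/18
PS = (1/2) * 97/3 * (68/3 - 13/2) = 9409/36
TS = CS + PS = 9409/18 + 9409/36 = 9409/12

9409/12


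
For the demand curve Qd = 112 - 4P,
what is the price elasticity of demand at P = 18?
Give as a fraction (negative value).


dQ/dP = -4
At P = 18: Q = 112 - 4*18 = 40
E = (dQ/dP)(P/Q) = (-4)(18/40) = -9/5

-9/5


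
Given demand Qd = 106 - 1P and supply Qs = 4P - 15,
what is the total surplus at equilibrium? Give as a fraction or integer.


Find equilibrium: 106 - 1P = 4P - 15
106 + 15 = 5P
P* = 121/5 = 121/5
Q* = 4*121/5 - 15 = 409/5
Inverse demand: P = 106 - Q/1, so P_max = 106
Inverse supply: P = 15/4 + Q/4, so P_min = 15/4
CS = (1/2) * 409/5 * (106 - 121/5) = 167281/50
PS = (1/2) * 409/5 * (121/5 - 15/4) = 167281/200
TS = CS + PS = 167281/50 + 167281/200 = 167281/40

167281/40


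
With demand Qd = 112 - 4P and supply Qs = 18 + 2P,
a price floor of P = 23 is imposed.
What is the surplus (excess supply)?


At P = 23:
Qd = 112 - 4*23 = 20
Qs = 18 + 2*23 = 64
Surplus = Qs - Qd = 64 - 20 = 44

44


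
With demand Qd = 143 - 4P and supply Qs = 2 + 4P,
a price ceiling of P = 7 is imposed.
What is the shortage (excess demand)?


At P = 7:
Qd = 143 - 4*7 = 115
Qs = 2 + 4*7 = 30
Shortage = Qd - Qs = 115 - 30 = 85

85


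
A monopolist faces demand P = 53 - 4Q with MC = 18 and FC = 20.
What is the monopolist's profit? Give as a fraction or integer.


MR = MC: 53 - 8Q = 18
Q* = 35/8
P* = 53 - 4*35/8 = 71/2
Profit = (P* - MC)*Q* - FC
= (71/2 - 18)*35/8 - 20
= 35/2*35/8 - 20
= 1225/16 - 20 = 905/16

905/16


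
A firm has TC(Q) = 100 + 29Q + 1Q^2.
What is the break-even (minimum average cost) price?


AC(Q) = 100/Q + 29 + 1Q
To minimize: dAC/dQ = -100/Q^2 + 1 = 0
Q^2 = 100/1 = 100
Q* = 10
Min AC = 100/10 + 29 + 1*10
Min AC = 10 + 29 + 10 = 49

49


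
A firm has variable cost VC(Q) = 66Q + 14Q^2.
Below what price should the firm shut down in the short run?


AVC(Q) = VC(Q)/Q = 66 + 14Q
AVC is increasing in Q, so minimum AVC is at Q -> 0+.
Min AVC = 66
The firm should shut down if P < 66.

66


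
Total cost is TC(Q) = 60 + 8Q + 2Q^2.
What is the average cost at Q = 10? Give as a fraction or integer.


TC(10) = 60 + 8*10 + 2*10^2
TC(10) = 60 + 80 + 200 = 340
AC = TC/Q = 340/10 = 34

34


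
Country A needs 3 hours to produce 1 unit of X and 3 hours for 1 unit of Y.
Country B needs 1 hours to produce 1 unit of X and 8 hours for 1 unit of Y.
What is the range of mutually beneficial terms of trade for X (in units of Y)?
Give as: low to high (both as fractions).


Opportunity cost of X for Country A = hours_X / hours_Y = 3/3 = 1 units of Y
Opportunity cost of X for Country B = hours_X / hours_Y = 1/8 = 1/8 units of Y
Terms of trade must be between the two opportunity costs.
Range: 1/8 to 1

1/8 to 1


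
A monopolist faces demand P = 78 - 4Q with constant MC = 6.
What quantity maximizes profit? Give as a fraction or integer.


TR = P*Q = (78 - 4Q)Q = 78Q - 4Q^2
MR = dTR/dQ = 78 - 8Q
Set MR = MC:
78 - 8Q = 6
72 = 8Q
Q* = 72/8 = 9

9


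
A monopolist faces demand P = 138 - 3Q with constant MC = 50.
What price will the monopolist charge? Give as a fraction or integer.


MR = 138 - 6Q
Set MR = MC: 138 - 6Q = 50
Q* = 44/3
Substitute into demand:
P* = 138 - 3*44/3 = 94

94


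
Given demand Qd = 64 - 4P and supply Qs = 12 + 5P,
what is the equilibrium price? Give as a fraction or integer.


At equilibrium, Qd = Qs.
64 - 4P = 12 + 5P
64 - 12 = 4P + 5P
52 = 9P
P* = 52/9 = 52/9

52/9


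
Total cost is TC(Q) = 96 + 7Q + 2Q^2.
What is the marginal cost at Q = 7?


MC = dTC/dQ = 7 + 2*2*Q
At Q = 7:
MC = 7 + 4*7
MC = 7 + 28 = 35

35


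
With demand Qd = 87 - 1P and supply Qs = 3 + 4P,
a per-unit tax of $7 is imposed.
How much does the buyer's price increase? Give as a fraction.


With a per-unit tax, the buyer's price increase depends on relative slopes.
Supply slope: d = 4, Demand slope: b = 1
Buyer's price increase = d * tax / (b + d)
= 4 * 7 / (1 + 4)
= 28 / 5 = 28/5

28/5


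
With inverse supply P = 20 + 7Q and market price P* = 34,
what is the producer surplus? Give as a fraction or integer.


Minimum supply price (at Q=0): P_min = 20
Quantity supplied at P* = 34:
Q* = (34 - 20)/7 = 2
PS = (1/2) * Q* * (P* - P_min)
PS = (1/2) * 2 * (34 - 20)
PS = (1/2) * 2 * 14 = 14

14


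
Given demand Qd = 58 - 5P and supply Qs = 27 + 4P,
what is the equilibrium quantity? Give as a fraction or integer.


First find equilibrium price:
58 - 5P = 27 + 4P
P* = 31/9 = 31/9
Then substitute into demand:
Q* = 58 - 5 * 31/9 = 367/9

367/9


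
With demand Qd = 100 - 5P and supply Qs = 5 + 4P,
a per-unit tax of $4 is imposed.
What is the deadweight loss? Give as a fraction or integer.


Pre-tax equilibrium quantity: Q* = 425/9
Post-tax equilibrium quantity: Q_tax = 115/3
Reduction in quantity: Q* - Q_tax = 80/9
DWL = (1/2) * tax * (Q* - Q_tax)
DWL = (1/2) * 4 * 80/9 = 160/9

160/9


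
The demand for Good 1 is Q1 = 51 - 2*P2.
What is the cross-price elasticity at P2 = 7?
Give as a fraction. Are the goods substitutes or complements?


dQ1/dP2 = -2
At P2 = 7: Q1 = 51 - 2*7 = 37
Exy = (dQ1/dP2)(P2/Q1) = -2 * 7 / 37 = -14/37
Since Exy < 0, the goods are complements.

-14/37 (complements)


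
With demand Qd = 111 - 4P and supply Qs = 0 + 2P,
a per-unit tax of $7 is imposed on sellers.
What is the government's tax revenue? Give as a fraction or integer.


With tax on sellers, new supply: Qs' = 0 + 2(P - 7)
= 2P - 14
New equilibrium quantity:
Q_new = 83/3
Tax revenue = tax * Q_new = 7 * 83/3 = 581/3

581/3


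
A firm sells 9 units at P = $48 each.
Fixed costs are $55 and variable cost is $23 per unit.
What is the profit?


Total Revenue = P * Q = 48 * 9 = $432
Total Cost = FC + VC*Q = 55 + 23*9 = $262
Profit = TR - TC = 432 - 262 = $170

$170


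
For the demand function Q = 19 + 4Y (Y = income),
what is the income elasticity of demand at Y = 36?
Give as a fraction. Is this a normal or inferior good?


dQ/dY = 4
At Y = 36: Q = 19 + 4*36 = 163
Ey = (dQ/dY)(Y/Q) = 4 * 36 / 163 = 144/163
Since Ey > 0, this is a normal good.

144/163 (normal good)


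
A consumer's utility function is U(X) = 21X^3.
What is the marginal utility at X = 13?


MU = dU/dX = 21*3*X^(3-1)
MU = 63*X^2
At X = 13:
MU = 63 * 13^2
MU = 63 * 169 = 10647

10647


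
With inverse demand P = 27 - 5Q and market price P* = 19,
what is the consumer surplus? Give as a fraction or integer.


Maximum willingness to pay (at Q=0): P_max = 27
Quantity demanded at P* = 19:
Q* = (27 - 19)/5 = 8/5
CS = (1/2) * Q* * (P_max - P*)
CS = (1/2) * 8/5 * (27 - 19)
CS = (1/2) * 8/5 * 8 = 32/5

32/5


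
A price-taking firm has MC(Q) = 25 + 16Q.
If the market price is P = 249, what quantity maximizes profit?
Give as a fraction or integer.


In perfect competition, profit is maximized where P = MC.
249 = 25 + 16Q
224 = 16Q
Q* = 224/16 = 14

14


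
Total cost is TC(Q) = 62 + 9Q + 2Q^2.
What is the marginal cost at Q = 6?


MC = dTC/dQ = 9 + 2*2*Q
At Q = 6:
MC = 9 + 4*6
MC = 9 + 24 = 33

33


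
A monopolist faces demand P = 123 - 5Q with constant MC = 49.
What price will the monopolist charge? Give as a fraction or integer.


MR = 123 - 10Q
Set MR = MC: 123 - 10Q = 49
Q* = 37/5
Substitute into demand:
P* = 123 - 5*37/5 = 86

86


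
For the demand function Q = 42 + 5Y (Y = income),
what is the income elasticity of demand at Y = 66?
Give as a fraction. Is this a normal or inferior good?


dQ/dY = 5
At Y = 66: Q = 42 + 5*66 = 372
Ey = (dQ/dY)(Y/Q) = 5 * 66 / 372 = 55/62
Since Ey > 0, this is a normal good.

55/62 (normal good)


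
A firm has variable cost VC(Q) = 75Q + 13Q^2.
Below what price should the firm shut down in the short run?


AVC(Q) = VC(Q)/Q = 75 + 13Q
AVC is increasing in Q, so minimum AVC is at Q -> 0+.
Min AVC = 75
The firm should shut down if P < 75.

75


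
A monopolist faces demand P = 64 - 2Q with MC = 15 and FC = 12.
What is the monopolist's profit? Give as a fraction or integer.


MR = MC: 64 - 4Q = 15
Q* = 49/4
P* = 64 - 2*49/4 = 79/2
Profit = (P* - MC)*Q* - FC
= (79/2 - 15)*49/4 - 12
= 49/2*49/4 - 12
= 2401/8 - 12 = 2305/8

2305/8


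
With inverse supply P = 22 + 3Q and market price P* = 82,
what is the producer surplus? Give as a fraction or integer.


Minimum supply price (at Q=0): P_min = 22
Quantity supplied at P* = 82:
Q* = (82 - 22)/3 = 20
PS = (1/2) * Q* * (P* - P_min)
PS = (1/2) * 20 * (82 - 22)
PS = (1/2) * 20 * 60 = 600

600


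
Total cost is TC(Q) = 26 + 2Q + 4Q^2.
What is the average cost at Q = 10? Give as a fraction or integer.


TC(10) = 26 + 2*10 + 4*10^2
TC(10) = 26 + 20 + 400 = 446
AC = TC/Q = 446/10 = 223/5

223/5


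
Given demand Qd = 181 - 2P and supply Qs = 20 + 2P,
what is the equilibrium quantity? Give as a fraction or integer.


First find equilibrium price:
181 - 2P = 20 + 2P
P* = 161/4 = 161/4
Then substitute into demand:
Q* = 181 - 2 * 161/4 = 201/2

201/2


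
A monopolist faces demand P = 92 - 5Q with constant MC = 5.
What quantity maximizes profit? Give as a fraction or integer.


TR = P*Q = (92 - 5Q)Q = 92Q - 5Q^2
MR = dTR/dQ = 92 - 10Q
Set MR = MC:
92 - 10Q = 5
87 = 10Q
Q* = 87/10 = 87/10

87/10


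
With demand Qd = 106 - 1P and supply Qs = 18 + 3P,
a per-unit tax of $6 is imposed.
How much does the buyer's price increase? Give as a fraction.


With a per-unit tax, the buyer's price increase depends on relative slopes.
Supply slope: d = 3, Demand slope: b = 1
Buyer's price increase = d * tax / (b + d)
= 3 * 6 / (1 + 3)
= 18 / 4 = 9/2

9/2


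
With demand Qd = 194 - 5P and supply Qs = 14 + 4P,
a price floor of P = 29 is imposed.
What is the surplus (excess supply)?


At P = 29:
Qd = 194 - 5*29 = 49
Qs = 14 + 4*29 = 130
Surplus = Qs - Qd = 130 - 49 = 81

81


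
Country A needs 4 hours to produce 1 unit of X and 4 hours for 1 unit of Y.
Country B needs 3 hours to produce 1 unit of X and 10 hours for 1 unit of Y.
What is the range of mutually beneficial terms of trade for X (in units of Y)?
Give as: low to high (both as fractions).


Opportunity cost of X for Country A = hours_X / hours_Y = 4/4 = 1 units of Y
Opportunity cost of X for Country B = hours_X / hours_Y = 3/10 = 3/10 units of Y
Terms of trade must be between the two opportunity costs.
Range: 3/10 to 1

3/10 to 1


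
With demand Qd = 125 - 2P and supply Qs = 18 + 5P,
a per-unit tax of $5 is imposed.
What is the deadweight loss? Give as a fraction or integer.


Pre-tax equilibrium quantity: Q* = 661/7
Post-tax equilibrium quantity: Q_tax = 611/7
Reduction in quantity: Q* - Q_tax = 50/7
DWL = (1/2) * tax * (Q* - Q_tax)
DWL = (1/2) * 5 * 50/7 = 125/7

125/7


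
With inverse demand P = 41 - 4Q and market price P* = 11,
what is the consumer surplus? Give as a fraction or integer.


Maximum willingness to pay (at Q=0): P_max = 41
Quantity demanded at P* = 11:
Q* = (41 - 11)/4 = 15/2
CS = (1/2) * Q* * (P_max - P*)
CS = (1/2) * 15/2 * (41 - 11)
CS = (1/2) * 15/2 * 30 = 225/2

225/2


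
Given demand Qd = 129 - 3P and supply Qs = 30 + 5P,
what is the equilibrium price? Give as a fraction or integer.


At equilibrium, Qd = Qs.
129 - 3P = 30 + 5P
129 - 30 = 3P + 5P
99 = 8P
P* = 99/8 = 99/8

99/8


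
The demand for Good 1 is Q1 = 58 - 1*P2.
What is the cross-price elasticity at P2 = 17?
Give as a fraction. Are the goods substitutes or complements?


dQ1/dP2 = -1
At P2 = 17: Q1 = 58 - 1*17 = 41
Exy = (dQ1/dP2)(P2/Q1) = -1 * 17 / 41 = -17/41
Since Exy < 0, the goods are complements.

-17/41 (complements)


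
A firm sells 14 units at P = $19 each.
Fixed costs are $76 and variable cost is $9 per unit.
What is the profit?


Total Revenue = P * Q = 19 * 14 = $266
Total Cost = FC + VC*Q = 76 + 9*14 = $202
Profit = TR - TC = 266 - 202 = $64

$64


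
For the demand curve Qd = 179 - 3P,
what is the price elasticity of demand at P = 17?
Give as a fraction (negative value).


dQ/dP = -3
At P = 17: Q = 179 - 3*17 = 128
E = (dQ/dP)(P/Q) = (-3)(17/128) = -51/128

-51/128


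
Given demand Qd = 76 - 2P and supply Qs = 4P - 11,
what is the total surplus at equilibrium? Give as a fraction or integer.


Find equilibrium: 76 - 2P = 4P - 11
76 + 11 = 6P
P* = 87/6 = 29/2
Q* = 4*29/2 - 11 = 47
Inverse demand: P = 38 - Q/2, so P_max = 38
Inverse supply: P = 11/4 + Q/4, so P_min = 11/4
CS = (1/2) * 47 * (38 - 29/2) = 2209/4
PS = (1/2) * 47 * (29/2 - 11/4) = 2209/8
TS = CS + PS = 2209/4 + 2209/8 = 6627/8

6627/8


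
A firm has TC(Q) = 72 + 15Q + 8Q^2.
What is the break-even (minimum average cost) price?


AC(Q) = 72/Q + 15 + 8Q
To minimize: dAC/dQ = -72/Q^2 + 8 = 0
Q^2 = 72/8 = 9
Q* = 3
Min AC = 72/3 + 15 + 8*3
Min AC = 24 + 15 + 24 = 63

63


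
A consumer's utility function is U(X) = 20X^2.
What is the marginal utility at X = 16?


MU = dU/dX = 20*2*X^(2-1)
MU = 40*X^1
At X = 16:
MU = 40 * 16^1
MU = 40 * 16 = 640

640


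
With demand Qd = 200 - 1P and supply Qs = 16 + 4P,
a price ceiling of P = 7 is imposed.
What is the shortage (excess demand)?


At P = 7:
Qd = 200 - 1*7 = 193
Qs = 16 + 4*7 = 44
Shortage = Qd - Qs = 193 - 44 = 149

149


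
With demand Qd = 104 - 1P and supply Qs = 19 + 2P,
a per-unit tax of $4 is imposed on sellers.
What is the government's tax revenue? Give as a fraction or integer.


With tax on sellers, new supply: Qs' = 19 + 2(P - 4)
= 11 + 2P
New equilibrium quantity:
Q_new = 73
Tax revenue = tax * Q_new = 4 * 73 = 292

292


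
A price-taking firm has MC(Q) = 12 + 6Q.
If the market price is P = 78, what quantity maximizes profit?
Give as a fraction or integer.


In perfect competition, profit is maximized where P = MC.
78 = 12 + 6Q
66 = 6Q
Q* = 66/6 = 11

11


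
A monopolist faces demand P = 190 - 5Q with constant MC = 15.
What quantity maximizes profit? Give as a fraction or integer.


TR = P*Q = (190 - 5Q)Q = 190Q - 5Q^2
MR = dTR/dQ = 190 - 10Q
Set MR = MC:
190 - 10Q = 15
175 = 10Q
Q* = 175/10 = 35/2

35/2


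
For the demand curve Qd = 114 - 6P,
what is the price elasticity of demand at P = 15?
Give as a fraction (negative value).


dQ/dP = -6
At P = 15: Q = 114 - 6*15 = 24
E = (dQ/dP)(P/Q) = (-6)(15/24) = -15/4

-15/4


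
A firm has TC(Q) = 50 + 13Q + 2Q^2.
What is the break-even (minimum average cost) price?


AC(Q) = 50/Q + 13 + 2Q
To minimize: dAC/dQ = -50/Q^2 + 2 = 0
Q^2 = 50/2 = 25
Q* = 5
Min AC = 50/5 + 13 + 2*5
Min AC = 10 + 13 + 10 = 33

33


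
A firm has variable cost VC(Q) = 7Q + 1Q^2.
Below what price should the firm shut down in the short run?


AVC(Q) = VC(Q)/Q = 7 + 1Q
AVC is increasing in Q, so minimum AVC is at Q -> 0+.
Min AVC = 7
The firm should shut down if P < 7.

7


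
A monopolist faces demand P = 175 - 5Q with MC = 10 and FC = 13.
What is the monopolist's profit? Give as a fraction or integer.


MR = MC: 175 - 10Q = 10
Q* = 33/2
P* = 175 - 5*33/2 = 185/2
Profit = (P* - MC)*Q* - FC
= (185/2 - 10)*33/2 - 13
= 165/2*33/2 - 13
= 5445/4 - 13 = 5393/4

5393/4


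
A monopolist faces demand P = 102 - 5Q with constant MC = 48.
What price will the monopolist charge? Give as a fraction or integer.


MR = 102 - 10Q
Set MR = MC: 102 - 10Q = 48
Q* = 27/5
Substitute into demand:
P* = 102 - 5*27/5 = 75

75


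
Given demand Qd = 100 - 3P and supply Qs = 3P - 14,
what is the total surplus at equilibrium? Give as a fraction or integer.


Find equilibrium: 100 - 3P = 3P - 14
100 + 14 = 6P
P* = 114/6 = 19
Q* = 3*19 - 14 = 43
Inverse demand: P = 100/3 - Q/3, so P_max = 100/3
Inverse supply: P = 14/3 + Q/3, so P_min = 14/3
CS = (1/2) * 43 * (100/3 - 19) = 1849/6
PS = (1/2) * 43 * (19 - 14/3) = 1849/6
TS = CS + PS = 1849/6 + 1849/6 = 1849/3

1849/3


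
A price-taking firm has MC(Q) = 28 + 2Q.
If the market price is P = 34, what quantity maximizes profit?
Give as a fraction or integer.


In perfect competition, profit is maximized where P = MC.
34 = 28 + 2Q
6 = 2Q
Q* = 6/2 = 3

3


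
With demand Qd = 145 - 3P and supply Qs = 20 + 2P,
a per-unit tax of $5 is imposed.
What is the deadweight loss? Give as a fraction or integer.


Pre-tax equilibrium quantity: Q* = 70
Post-tax equilibrium quantity: Q_tax = 64
Reduction in quantity: Q* - Q_tax = 6
DWL = (1/2) * tax * (Q* - Q_tax)
DWL = (1/2) * 5 * 6 = 15

15


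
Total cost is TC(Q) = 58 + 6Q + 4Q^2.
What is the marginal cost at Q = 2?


MC = dTC/dQ = 6 + 2*4*Q
At Q = 2:
MC = 6 + 8*2
MC = 6 + 16 = 22

22


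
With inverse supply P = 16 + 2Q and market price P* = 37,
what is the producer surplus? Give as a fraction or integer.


Minimum supply price (at Q=0): P_min = 16
Quantity supplied at P* = 37:
Q* = (37 - 16)/2 = 21/2
PS = (1/2) * Q* * (P* - P_min)
PS = (1/2) * 21/2 * (37 - 16)
PS = (1/2) * 21/2 * 21 = 441/4

441/4


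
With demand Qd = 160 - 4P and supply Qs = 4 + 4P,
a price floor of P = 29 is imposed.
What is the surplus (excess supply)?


At P = 29:
Qd = 160 - 4*29 = 44
Qs = 4 + 4*29 = 120
Surplus = Qs - Qd = 120 - 44 = 76

76


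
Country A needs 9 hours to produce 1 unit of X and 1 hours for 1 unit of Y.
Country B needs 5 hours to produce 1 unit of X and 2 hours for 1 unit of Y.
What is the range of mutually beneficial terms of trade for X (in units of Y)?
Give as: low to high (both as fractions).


Opportunity cost of X for Country A = hours_X / hours_Y = 9/1 = 9 units of Y
Opportunity cost of X for Country B = hours_X / hours_Y = 5/2 = 5/2 units of Y
Terms of trade must be between the two opportunity costs.
Range: 5/2 to 9

5/2 to 9


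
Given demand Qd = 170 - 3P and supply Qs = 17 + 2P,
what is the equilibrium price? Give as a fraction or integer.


At equilibrium, Qd = Qs.
170 - 3P = 17 + 2P
170 - 17 = 3P + 2P
153 = 5P
P* = 153/5 = 153/5

153/5


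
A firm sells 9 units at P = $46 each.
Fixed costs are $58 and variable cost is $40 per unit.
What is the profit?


Total Revenue = P * Q = 46 * 9 = $414
Total Cost = FC + VC*Q = 58 + 40*9 = $418
Profit = TR - TC = 414 - 418 = $-4

$-4


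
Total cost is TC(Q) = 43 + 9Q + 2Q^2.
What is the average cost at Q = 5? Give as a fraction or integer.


TC(5) = 43 + 9*5 + 2*5^2
TC(5) = 43 + 45 + 50 = 138
AC = TC/Q = 138/5 = 138/5

138/5


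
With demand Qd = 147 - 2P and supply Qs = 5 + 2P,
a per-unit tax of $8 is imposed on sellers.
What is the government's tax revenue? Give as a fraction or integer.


With tax on sellers, new supply: Qs' = 5 + 2(P - 8)
= 2P - 11
New equilibrium quantity:
Q_new = 68
Tax revenue = tax * Q_new = 8 * 68 = 544

544


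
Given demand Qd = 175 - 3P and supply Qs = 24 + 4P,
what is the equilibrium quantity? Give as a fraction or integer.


First find equilibrium price:
175 - 3P = 24 + 4P
P* = 151/7 = 151/7
Then substitute into demand:
Q* = 175 - 3 * 151/7 = 772/7

772/7


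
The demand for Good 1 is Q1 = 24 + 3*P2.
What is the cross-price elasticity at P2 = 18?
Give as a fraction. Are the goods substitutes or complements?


dQ1/dP2 = 3
At P2 = 18: Q1 = 24 + 3*18 = 78
Exy = (dQ1/dP2)(P2/Q1) = 3 * 18 / 78 = 9/13
Since Exy > 0, the goods are substitutes.

9/13 (substitutes)


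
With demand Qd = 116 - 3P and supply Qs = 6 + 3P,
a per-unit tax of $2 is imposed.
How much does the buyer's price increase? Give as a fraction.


With a per-unit tax, the buyer's price increase depends on relative slopes.
Supply slope: d = 3, Demand slope: b = 3
Buyer's price increase = d * tax / (b + d)
= 3 * 2 / (3 + 3)
= 6 / 6 = 1

1


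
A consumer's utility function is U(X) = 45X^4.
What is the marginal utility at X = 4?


MU = dU/dX = 45*4*X^(4-1)
MU = 180*X^3
At X = 4:
MU = 180 * 4^3
MU = 180 * 64 = 11520

11520


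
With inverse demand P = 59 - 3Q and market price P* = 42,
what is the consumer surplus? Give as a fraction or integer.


Maximum willingness to pay (at Q=0): P_max = 59
Quantity demanded at P* = 42:
Q* = (59 - 42)/3 = 17/3
CS = (1/2) * Q* * (P_max - P*)
CS = (1/2) * 17/3 * (59 - 42)
CS = (1/2) * 17/3 * 17 = 289/6

289/6


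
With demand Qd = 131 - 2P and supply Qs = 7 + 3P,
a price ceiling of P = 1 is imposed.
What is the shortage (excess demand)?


At P = 1:
Qd = 131 - 2*1 = 129
Qs = 7 + 3*1 = 10
Shortage = Qd - Qs = 129 - 10 = 119

119


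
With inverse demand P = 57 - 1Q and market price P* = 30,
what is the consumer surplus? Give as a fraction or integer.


Maximum willingness to pay (at Q=0): P_max = 57
Quantity demanded at P* = 30:
Q* = (57 - 30)/1 = 27
CS = (1/2) * Q* * (P_max - P*)
CS = (1/2) * 27 * (57 - 30)
CS = (1/2) * 27 * 27 = 729/2

729/2


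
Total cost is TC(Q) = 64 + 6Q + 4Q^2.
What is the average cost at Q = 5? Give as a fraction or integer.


TC(5) = 64 + 6*5 + 4*5^2
TC(5) = 64 + 30 + 100 = 194
AC = TC/Q = 194/5 = 194/5

194/5


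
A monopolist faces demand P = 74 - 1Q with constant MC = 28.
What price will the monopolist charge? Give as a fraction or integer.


MR = 74 - 2Q
Set MR = MC: 74 - 2Q = 28
Q* = 23
Substitute into demand:
P* = 74 - 1*23 = 51

51


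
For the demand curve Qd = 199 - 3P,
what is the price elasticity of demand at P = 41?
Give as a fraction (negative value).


dQ/dP = -3
At P = 41: Q = 199 - 3*41 = 76
E = (dQ/dP)(P/Q) = (-3)(41/76) = -123/76

-123/76


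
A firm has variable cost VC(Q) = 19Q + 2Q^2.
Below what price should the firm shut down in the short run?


AVC(Q) = VC(Q)/Q = 19 + 2Q
AVC is increasing in Q, so minimum AVC is at Q -> 0+.
Min AVC = 19
The firm should shut down if P < 19.

19


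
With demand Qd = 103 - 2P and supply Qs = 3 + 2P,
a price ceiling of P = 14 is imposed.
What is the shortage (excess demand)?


At P = 14:
Qd = 103 - 2*14 = 75
Qs = 3 + 2*14 = 31
Shortage = Qd - Qs = 75 - 31 = 44

44


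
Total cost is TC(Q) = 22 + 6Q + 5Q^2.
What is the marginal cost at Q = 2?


MC = dTC/dQ = 6 + 2*5*Q
At Q = 2:
MC = 6 + 10*2
MC = 6 + 20 = 26

26


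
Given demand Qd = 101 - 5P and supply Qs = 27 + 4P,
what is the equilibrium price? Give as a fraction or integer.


At equilibrium, Qd = Qs.
101 - 5P = 27 + 4P
101 - 27 = 5P + 4P
74 = 9P
P* = 74/9 = 74/9

74/9


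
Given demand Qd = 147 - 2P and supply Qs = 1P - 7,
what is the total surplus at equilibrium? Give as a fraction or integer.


Find equilibrium: 147 - 2P = 1P - 7
147 + 7 = 3P
P* = 154/3 = 154/3
Q* = 1*154/3 - 7 = 133/3
Inverse demand: P = 147/2 - Q/2, so P_max = 147/2
Inverse supply: P = 7 + Q/1, so P_min = 7
CS = (1/2) * 133/3 * (147/2 - 154/3) = 17689/36
PS = (1/2) * 133/3 * (154/3 - 7) = 17689/18
TS = CS + PS = 17689/36 + 17689/18 = 17689/12

17689/12


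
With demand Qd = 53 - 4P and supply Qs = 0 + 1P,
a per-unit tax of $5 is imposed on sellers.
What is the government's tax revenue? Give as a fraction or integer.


With tax on sellers, new supply: Qs' = 0 + 1(P - 5)
= 1P - 5
New equilibrium quantity:
Q_new = 33/5
Tax revenue = tax * Q_new = 5 * 33/5 = 33

33


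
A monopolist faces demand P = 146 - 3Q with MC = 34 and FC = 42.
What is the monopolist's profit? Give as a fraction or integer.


MR = MC: 146 - 6Q = 34
Q* = 56/3
P* = 146 - 3*56/3 = 90
Profit = (P* - MC)*Q* - FC
= (90 - 34)*56/3 - 42
= 56*56/3 - 42
= 3136/3 - 42 = 3010/3

3010/3


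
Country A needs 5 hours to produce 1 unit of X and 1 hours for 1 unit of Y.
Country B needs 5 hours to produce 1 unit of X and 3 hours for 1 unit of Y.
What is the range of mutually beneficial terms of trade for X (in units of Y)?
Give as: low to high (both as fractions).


Opportunity cost of X for Country A = hours_X / hours_Y = 5/1 = 5 units of Y
Opportunity cost of X for Country B = hours_X / hours_Y = 5/3 = 5/3 units of Y
Terms of trade must be between the two opportunity costs.
Range: 5/3 to 5

5/3 to 5


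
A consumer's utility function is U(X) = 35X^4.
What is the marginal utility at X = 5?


MU = dU/dX = 35*4*X^(4-1)
MU = 140*X^3
At X = 5:
MU = 140 * 5^3
MU = 140 * 125 = 17500

17500


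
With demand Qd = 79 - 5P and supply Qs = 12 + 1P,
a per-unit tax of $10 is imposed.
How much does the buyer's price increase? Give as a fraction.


With a per-unit tax, the buyer's price increase depends on relative slopes.
Supply slope: d = 1, Demand slope: b = 5
Buyer's price increase = d * tax / (b + d)
= 1 * 10 / (5 + 1)
= 10 / 6 = 5/3

5/3


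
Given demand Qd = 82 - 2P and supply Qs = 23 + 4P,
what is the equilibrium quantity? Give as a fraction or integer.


First find equilibrium price:
82 - 2P = 23 + 4P
P* = 59/6 = 59/6
Then substitute into demand:
Q* = 82 - 2 * 59/6 = 187/3

187/3


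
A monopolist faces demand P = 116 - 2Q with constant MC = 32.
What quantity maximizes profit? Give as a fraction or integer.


TR = P*Q = (116 - 2Q)Q = 116Q - 2Q^2
MR = dTR/dQ = 116 - 4Q
Set MR = MC:
116 - 4Q = 32
84 = 4Q
Q* = 84/4 = 21

21


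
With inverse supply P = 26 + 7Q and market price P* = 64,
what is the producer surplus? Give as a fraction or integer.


Minimum supply price (at Q=0): P_min = 26
Quantity supplied at P* = 64:
Q* = (64 - 26)/7 = 38/7
PS = (1/2) * Q* * (P* - P_min)
PS = (1/2) * 38/7 * (64 - 26)
PS = (1/2) * 38/7 * 38 = 722/7

722/7


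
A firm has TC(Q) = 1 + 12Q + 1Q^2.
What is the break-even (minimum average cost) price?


AC(Q) = 1/Q + 12 + 1Q
To minimize: dAC/dQ = -1/Q^2 + 1 = 0
Q^2 = 1/1 = 1
Q* = 1
Min AC = 1/1 + 12 + 1*1
Min AC = 1 + 12 + 1 = 14

14


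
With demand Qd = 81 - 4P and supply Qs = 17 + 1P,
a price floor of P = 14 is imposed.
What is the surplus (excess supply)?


At P = 14:
Qd = 81 - 4*14 = 25
Qs = 17 + 1*14 = 31
Surplus = Qs - Qd = 31 - 25 = 6

6


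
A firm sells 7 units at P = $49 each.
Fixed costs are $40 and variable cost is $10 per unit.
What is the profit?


Total Revenue = P * Q = 49 * 7 = $343
Total Cost = FC + VC*Q = 40 + 10*7 = $110
Profit = TR - TC = 343 - 110 = $233

$233


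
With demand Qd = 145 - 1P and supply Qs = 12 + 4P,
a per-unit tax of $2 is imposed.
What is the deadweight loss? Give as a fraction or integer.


Pre-tax equilibrium quantity: Q* = 592/5
Post-tax equilibrium quantity: Q_tax = 584/5
Reduction in quantity: Q* - Q_tax = 8/5
DWL = (1/2) * tax * (Q* - Q_tax)
DWL = (1/2) * 2 * 8/5 = 8/5

8/5


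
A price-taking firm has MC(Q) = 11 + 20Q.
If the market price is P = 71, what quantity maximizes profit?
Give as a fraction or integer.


In perfect competition, profit is maximized where P = MC.
71 = 11 + 20Q
60 = 20Q
Q* = 60/20 = 3

3


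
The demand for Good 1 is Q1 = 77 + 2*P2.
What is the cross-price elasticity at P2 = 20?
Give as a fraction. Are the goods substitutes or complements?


dQ1/dP2 = 2
At P2 = 20: Q1 = 77 + 2*20 = 117
Exy = (dQ1/dP2)(P2/Q1) = 2 * 20 / 117 = 40/117
Since Exy > 0, the goods are substitutes.

40/117 (substitutes)


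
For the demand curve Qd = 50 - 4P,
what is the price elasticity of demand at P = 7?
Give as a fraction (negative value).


dQ/dP = -4
At P = 7: Q = 50 - 4*7 = 22
E = (dQ/dP)(P/Q) = (-4)(7/22) = -14/11

-14/11


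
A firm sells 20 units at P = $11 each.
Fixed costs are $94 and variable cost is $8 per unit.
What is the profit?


Total Revenue = P * Q = 11 * 20 = $220
Total Cost = FC + VC*Q = 94 + 8*20 = $254
Profit = TR - TC = 220 - 254 = $-34

$-34
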